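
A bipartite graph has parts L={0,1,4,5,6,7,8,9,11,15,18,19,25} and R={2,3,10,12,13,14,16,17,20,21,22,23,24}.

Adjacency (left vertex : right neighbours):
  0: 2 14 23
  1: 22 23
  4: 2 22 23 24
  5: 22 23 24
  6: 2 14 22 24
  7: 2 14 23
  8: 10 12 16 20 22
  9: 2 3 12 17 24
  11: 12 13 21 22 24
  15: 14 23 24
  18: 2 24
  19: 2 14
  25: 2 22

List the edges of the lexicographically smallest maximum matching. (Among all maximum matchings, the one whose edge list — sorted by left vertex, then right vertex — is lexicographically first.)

|M| = 8 (so the lex-smallest maximum matching has 8 edges)
process left vertices in ascending order; for each, take the smallest-labelled available neighbour that still permits 8 edges overall, or leave it unmatched if none does
lex-smallest matching: {0-2, 1-22, 4-23, 5-24, 6-14, 8-10, 9-3, 11-12}

Lex-smallest maximum matching: {(0,2), (1,22), (4,23), (5,24), (6,14), (8,10), (9,3), (11,12)}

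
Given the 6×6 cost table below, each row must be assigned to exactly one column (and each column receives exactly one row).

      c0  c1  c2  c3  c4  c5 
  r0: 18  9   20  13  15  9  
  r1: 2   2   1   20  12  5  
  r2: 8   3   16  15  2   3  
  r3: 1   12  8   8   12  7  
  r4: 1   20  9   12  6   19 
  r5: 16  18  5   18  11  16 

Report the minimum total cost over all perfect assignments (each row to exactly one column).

Minimum assignment cost: 27

optimal assignment: row0→col5 (cost 9), row1→col1 (cost 2), row2→col4 (cost 2), row3→col3 (cost 8), row4→col0 (cost 1), row5→col2 (cost 5)
total = 9 + 2 + 2 + 8 + 1 + 5 = 27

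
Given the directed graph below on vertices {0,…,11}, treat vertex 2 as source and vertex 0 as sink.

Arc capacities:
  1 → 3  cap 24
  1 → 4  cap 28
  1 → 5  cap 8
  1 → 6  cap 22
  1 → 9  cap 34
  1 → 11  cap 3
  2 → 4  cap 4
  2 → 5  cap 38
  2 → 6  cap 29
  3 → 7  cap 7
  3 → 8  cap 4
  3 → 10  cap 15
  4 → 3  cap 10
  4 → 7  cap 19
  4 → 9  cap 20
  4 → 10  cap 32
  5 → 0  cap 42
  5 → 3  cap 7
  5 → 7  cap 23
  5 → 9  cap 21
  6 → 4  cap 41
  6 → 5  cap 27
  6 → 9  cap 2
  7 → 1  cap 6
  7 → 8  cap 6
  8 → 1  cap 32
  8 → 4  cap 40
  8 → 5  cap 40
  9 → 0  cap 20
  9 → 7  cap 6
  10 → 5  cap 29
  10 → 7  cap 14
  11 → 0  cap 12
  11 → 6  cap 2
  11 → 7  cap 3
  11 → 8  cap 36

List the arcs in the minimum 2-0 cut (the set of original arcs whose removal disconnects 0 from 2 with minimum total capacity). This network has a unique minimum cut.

Min-cut arcs: {(1,11), (5,0), (9,0)} (total capacity 65)

augment #1: 2→5→0 push 38
augment #2: 2→4→9→0 push 4
augment #3: 2→6→5→0 push 4
augment #4: 2→6→9→0 push 2
augment #5: 2→6→4→9→0 push 14
augment #6: 2→6→4→7→1→11→0 push 3
max flow = 65; residual-reachable set from 2 gives S-side
cut edges (S→T): {(1,11), (5,0), (9,0)} total cap 65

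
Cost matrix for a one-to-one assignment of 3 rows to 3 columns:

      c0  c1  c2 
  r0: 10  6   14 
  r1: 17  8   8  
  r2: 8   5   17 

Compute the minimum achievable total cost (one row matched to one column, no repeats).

optimal assignment: row0→col1 (cost 6), row1→col2 (cost 8), row2→col0 (cost 8)
total = 6 + 8 + 8 = 22

Minimum assignment cost: 22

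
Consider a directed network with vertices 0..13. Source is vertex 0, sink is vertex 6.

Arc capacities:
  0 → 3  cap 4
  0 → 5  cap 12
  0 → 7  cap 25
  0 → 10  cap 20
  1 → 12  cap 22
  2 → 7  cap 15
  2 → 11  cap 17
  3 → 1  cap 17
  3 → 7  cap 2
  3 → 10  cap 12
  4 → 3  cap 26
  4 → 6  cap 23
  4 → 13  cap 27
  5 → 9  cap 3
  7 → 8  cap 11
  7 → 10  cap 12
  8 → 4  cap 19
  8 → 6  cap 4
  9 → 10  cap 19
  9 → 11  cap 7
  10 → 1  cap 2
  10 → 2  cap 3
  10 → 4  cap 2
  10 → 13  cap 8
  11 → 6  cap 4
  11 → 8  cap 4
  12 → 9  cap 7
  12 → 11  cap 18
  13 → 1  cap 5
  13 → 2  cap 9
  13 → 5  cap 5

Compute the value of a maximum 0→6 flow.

Maximum flow value: 21

augment #1: 0→7→8→6 bottleneck 4, total now 4
augment #2: 0→10→4→6 bottleneck 2, total now 6
augment #3: 0→5→9→11→6 bottleneck 3, total now 9
augment #4: 0→7→8→4→6 bottleneck 7, total now 16
augment #5: 0→10→2→11→6 bottleneck 1, total now 17
augment #6: 0→10→2→11→8→4→6 bottleneck 2, total now 19
augment #7: 0→3→1→12→11→8→4→6 bottleneck 2, total now 21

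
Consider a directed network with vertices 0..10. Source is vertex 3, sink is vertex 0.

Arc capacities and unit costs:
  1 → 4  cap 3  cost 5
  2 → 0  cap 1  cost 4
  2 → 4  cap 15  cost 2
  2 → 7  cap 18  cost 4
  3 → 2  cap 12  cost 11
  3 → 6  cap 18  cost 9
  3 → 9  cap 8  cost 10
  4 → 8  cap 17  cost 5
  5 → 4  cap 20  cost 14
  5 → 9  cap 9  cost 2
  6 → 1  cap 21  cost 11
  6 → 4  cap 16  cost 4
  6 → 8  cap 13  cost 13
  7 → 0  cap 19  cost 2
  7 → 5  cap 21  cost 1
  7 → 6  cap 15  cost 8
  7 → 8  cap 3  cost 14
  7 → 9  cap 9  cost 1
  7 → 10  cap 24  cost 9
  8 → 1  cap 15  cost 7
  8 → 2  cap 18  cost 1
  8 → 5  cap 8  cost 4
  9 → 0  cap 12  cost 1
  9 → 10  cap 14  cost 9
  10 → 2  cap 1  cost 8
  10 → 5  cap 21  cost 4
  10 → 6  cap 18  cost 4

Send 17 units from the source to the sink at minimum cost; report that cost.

shortest-cost path #1: 3→9→0 push 8 @ unit cost 11 (adds 88)
shortest-cost path #2: 3→2→0 push 1 @ unit cost 15 (adds 15)
shortest-cost path #3: 3→2→7→0 push 8 @ unit cost 17 (adds 136)
total cost = 239

Minimum cost for 17 units: 239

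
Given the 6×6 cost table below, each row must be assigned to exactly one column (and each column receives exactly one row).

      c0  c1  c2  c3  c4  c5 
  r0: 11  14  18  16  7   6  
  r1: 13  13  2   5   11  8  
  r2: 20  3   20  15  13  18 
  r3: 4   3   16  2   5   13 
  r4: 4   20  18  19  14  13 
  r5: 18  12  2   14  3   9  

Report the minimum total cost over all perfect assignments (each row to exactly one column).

Minimum assignment cost: 20

optimal assignment: row0→col5 (cost 6), row1→col2 (cost 2), row2→col1 (cost 3), row3→col3 (cost 2), row4→col0 (cost 4), row5→col4 (cost 3)
total = 6 + 2 + 3 + 2 + 4 + 3 = 20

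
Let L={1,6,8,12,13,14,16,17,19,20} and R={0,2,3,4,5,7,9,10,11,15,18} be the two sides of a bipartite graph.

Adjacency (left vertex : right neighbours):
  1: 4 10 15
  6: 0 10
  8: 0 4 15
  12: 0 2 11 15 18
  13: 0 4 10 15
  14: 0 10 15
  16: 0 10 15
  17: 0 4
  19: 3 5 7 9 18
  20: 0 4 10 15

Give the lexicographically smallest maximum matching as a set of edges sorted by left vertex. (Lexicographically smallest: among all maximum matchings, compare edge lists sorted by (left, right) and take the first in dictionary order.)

Lex-smallest maximum matching: {(1,4), (6,0), (8,15), (12,2), (13,10), (19,3)}

|M| = 6 (so the lex-smallest maximum matching has 6 edges)
process left vertices in ascending order; for each, take the smallest-labelled available neighbour that still permits 6 edges overall, or leave it unmatched if none does
lex-smallest matching: {1-4, 6-0, 8-15, 12-2, 13-10, 19-3}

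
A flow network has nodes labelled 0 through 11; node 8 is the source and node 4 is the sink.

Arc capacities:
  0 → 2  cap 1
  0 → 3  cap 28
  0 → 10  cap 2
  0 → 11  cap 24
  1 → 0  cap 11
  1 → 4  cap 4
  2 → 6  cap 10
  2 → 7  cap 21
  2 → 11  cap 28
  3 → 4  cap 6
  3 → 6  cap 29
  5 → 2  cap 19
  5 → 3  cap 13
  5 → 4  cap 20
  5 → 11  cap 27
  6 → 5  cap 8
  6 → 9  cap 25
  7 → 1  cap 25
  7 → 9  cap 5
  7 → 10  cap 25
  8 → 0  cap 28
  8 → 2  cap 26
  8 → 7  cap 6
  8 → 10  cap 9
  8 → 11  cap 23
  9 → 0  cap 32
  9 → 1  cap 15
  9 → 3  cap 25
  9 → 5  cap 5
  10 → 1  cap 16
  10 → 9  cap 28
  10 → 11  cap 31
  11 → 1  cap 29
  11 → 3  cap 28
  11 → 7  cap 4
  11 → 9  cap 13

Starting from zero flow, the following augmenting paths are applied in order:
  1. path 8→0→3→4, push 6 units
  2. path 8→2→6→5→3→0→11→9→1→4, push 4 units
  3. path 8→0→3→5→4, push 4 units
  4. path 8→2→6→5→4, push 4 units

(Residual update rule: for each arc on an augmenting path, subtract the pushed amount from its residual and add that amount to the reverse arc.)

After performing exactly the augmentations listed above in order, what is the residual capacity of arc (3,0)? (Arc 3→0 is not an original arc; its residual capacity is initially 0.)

Residual capacity of (3,0): 6

after path 1 (8→0→3→4, push 6): res(3,0)=6
after path 2 (8→2→6→5→3→0→11→9→1→4, push 4): res(3,0)=2
after path 3 (8→0→3→5→4, push 4): res(3,0)=6
after path 4 (8→2→6→5→4, push 4): res(3,0)=6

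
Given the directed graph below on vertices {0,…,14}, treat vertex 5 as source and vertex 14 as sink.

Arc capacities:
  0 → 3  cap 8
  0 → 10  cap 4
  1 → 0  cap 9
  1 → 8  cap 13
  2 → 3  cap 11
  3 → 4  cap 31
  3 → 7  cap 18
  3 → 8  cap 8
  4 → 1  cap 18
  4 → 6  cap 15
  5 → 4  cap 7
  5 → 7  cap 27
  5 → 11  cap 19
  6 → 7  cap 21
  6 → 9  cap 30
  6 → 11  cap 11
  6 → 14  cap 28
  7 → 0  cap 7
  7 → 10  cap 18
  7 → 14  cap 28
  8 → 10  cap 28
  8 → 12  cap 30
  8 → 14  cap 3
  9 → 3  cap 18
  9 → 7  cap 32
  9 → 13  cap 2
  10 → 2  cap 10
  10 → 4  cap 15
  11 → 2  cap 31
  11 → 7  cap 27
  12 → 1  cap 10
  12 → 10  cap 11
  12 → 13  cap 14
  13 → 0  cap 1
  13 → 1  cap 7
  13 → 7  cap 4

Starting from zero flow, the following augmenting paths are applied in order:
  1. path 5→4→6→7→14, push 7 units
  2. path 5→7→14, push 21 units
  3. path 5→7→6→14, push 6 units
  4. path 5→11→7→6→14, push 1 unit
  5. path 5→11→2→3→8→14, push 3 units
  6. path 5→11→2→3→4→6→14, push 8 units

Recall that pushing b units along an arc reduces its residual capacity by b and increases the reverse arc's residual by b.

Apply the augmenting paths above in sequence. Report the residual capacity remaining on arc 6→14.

Residual capacity of (6,14): 13

after path 1 (5→4→6→7→14, push 7): res(6,14)=28
after path 2 (5→7→14, push 21): res(6,14)=28
after path 3 (5→7→6→14, push 6): res(6,14)=22
after path 4 (5→11→7→6→14, push 1): res(6,14)=21
after path 5 (5→11→2→3→8→14, push 3): res(6,14)=21
after path 6 (5→11→2→3→4→6→14, push 8): res(6,14)=13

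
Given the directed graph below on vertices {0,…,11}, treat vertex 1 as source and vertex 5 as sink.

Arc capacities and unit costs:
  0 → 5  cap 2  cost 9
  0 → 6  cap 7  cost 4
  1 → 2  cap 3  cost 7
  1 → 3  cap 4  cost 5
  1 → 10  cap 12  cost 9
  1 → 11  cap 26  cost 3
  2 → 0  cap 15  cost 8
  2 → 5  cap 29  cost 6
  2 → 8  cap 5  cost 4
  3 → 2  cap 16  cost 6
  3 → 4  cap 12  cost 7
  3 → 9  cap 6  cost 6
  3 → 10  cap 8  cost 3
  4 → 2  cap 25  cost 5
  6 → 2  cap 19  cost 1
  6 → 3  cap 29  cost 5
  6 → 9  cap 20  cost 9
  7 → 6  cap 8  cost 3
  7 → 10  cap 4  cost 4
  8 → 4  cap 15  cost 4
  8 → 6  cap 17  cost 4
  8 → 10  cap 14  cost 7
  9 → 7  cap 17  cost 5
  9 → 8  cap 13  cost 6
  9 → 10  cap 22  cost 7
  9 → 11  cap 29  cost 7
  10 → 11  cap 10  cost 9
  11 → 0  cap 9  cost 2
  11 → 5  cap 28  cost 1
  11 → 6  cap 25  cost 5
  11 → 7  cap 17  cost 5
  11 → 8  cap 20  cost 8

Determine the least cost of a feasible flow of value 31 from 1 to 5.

Minimum cost for 31 units: 177

shortest-cost path #1: 1→11→5 push 26 @ unit cost 4 (adds 104)
shortest-cost path #2: 1→2→5 push 3 @ unit cost 13 (adds 39)
shortest-cost path #3: 1→3→2→5 push 2 @ unit cost 17 (adds 34)
total cost = 177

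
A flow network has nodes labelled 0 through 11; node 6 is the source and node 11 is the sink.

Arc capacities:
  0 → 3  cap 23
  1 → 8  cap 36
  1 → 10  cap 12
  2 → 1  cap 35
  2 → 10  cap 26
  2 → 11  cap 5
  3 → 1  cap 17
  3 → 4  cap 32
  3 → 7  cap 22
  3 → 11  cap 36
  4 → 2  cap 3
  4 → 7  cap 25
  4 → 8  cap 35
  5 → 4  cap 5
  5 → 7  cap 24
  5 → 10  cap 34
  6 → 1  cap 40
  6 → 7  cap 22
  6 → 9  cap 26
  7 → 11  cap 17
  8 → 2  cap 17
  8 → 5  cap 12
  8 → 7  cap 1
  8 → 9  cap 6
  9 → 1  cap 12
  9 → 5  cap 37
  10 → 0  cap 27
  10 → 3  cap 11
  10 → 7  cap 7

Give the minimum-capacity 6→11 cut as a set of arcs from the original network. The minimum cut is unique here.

Min-cut arcs: {(0,3), (2,11), (7,11), (10,3)} (total capacity 56)

augment #1: 6→7→11 push 17
augment #2: 6→1→8→2→11 push 5
augment #3: 6→1→10→3→11 push 11
augment #4: 6→1→10→0→3→11 push 1
augment #5: 6→9→5→10→0→3→11 push 22
max flow = 56; residual-reachable set from 6 gives S-side
cut edges (S→T): {(0,3), (2,11), (7,11), (10,3)} total cap 56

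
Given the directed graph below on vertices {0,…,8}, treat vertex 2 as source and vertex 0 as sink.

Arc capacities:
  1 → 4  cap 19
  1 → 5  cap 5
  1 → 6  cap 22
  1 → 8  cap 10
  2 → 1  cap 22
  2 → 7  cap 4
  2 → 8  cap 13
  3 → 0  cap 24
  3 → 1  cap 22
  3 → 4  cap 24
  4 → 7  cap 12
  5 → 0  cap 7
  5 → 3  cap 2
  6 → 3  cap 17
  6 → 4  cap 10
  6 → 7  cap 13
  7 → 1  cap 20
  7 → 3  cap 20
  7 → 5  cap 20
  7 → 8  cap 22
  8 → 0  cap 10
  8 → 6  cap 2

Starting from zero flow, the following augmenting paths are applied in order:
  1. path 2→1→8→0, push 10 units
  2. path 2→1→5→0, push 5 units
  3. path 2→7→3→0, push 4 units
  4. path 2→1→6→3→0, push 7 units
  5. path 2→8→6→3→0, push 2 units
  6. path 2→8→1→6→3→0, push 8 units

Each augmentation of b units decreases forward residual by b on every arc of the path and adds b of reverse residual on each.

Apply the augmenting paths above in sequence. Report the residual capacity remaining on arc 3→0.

Residual capacity of (3,0): 3

after path 1 (2→1→8→0, push 10): res(3,0)=24
after path 2 (2→1→5→0, push 5): res(3,0)=24
after path 3 (2→7→3→0, push 4): res(3,0)=20
after path 4 (2→1→6→3→0, push 7): res(3,0)=13
after path 5 (2→8→6→3→0, push 2): res(3,0)=11
after path 6 (2→8→1→6→3→0, push 8): res(3,0)=3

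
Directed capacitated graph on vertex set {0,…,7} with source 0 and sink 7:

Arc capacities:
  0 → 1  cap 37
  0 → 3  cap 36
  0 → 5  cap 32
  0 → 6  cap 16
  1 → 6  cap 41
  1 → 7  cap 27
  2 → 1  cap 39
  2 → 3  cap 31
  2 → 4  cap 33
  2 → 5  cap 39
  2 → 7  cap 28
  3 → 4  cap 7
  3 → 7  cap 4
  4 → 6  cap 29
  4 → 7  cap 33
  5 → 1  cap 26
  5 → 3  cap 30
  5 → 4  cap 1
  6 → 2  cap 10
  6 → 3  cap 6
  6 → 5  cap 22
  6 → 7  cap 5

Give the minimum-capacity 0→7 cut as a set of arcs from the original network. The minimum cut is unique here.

Min-cut arcs: {(1,7), (3,4), (3,7), (5,4), (6,2), (6,7)} (total capacity 54)

augment #1: 0→1→7 push 27
augment #2: 0→3→7 push 4
augment #3: 0→6→7 push 5
augment #4: 0→3→4→7 push 7
augment #5: 0→5→4→7 push 1
augment #6: 0→6→2→7 push 10
max flow = 54; residual-reachable set from 0 gives S-side
cut edges (S→T): {(1,7), (3,4), (3,7), (5,4), (6,2), (6,7)} total cap 54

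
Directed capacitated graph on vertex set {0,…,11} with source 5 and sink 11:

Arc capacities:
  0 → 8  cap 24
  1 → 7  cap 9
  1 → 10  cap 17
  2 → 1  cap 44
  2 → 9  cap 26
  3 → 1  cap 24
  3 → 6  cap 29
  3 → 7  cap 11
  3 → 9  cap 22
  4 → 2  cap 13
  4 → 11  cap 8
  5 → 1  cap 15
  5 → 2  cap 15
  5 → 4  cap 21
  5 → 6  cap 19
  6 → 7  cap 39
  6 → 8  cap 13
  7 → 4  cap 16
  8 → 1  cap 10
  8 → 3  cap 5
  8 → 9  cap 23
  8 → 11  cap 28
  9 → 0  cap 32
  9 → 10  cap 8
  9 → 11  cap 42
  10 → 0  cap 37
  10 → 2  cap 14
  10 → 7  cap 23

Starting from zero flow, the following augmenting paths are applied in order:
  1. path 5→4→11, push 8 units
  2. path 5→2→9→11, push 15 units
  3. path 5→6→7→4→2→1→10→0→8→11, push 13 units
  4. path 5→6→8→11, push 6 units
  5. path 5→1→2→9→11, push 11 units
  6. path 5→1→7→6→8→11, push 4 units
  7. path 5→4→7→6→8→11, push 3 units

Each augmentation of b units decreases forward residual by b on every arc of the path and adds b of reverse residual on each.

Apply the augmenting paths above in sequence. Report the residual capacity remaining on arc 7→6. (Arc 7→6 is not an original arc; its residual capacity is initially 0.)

Residual capacity of (7,6): 6

after path 1 (5→4→11, push 8): res(7,6)=0
after path 2 (5→2→9→11, push 15): res(7,6)=0
after path 3 (5→6→7→4→2→1→10→0→8→11, push 13): res(7,6)=13
after path 4 (5→6→8→11, push 6): res(7,6)=13
after path 5 (5→1→2→9→11, push 11): res(7,6)=13
after path 6 (5→1→7→6→8→11, push 4): res(7,6)=9
after path 7 (5→4→7→6→8→11, push 3): res(7,6)=6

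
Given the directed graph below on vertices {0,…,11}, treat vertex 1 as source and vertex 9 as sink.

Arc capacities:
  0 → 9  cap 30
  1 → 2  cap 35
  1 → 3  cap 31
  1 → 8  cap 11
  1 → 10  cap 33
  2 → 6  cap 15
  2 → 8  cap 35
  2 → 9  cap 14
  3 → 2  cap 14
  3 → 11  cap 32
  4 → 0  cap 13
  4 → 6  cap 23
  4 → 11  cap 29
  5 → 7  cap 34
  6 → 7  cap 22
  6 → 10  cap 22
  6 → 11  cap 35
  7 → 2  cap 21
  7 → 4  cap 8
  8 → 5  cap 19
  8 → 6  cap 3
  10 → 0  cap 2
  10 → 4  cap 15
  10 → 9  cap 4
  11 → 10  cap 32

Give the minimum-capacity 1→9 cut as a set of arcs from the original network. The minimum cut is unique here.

Min-cut arcs: {(2,9), (4,0), (10,0), (10,9)} (total capacity 33)

augment #1: 1→2→9 push 14
augment #2: 1→10→9 push 4
augment #3: 1→10→0→9 push 2
augment #4: 1→10→4→0→9 push 13
max flow = 33; residual-reachable set from 1 gives S-side
cut edges (S→T): {(2,9), (4,0), (10,0), (10,9)} total cap 33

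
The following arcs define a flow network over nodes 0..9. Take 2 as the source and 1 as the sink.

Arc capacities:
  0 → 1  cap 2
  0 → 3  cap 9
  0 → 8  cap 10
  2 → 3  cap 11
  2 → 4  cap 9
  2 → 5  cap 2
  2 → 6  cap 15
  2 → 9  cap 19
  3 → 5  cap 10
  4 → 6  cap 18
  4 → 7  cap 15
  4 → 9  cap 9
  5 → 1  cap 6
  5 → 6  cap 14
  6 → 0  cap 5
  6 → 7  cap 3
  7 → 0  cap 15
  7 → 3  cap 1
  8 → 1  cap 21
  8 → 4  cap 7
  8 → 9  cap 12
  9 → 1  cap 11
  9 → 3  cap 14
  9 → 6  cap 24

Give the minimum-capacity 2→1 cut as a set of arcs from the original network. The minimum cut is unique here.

augment #1: 2→5→1 push 2
augment #2: 2→9→1 push 11
augment #3: 2→3→5→1 push 4
augment #4: 2→6→0→1 push 2
augment #5: 2→6→0→8→1 push 3
augment #6: 2→4→7→0→8→1 push 7
max flow = 29; residual-reachable set from 2 gives S-side
cut edges (S→T): {(0,1), (0,8), (5,1), (9,1)} total cap 29

Min-cut arcs: {(0,1), (0,8), (5,1), (9,1)} (total capacity 29)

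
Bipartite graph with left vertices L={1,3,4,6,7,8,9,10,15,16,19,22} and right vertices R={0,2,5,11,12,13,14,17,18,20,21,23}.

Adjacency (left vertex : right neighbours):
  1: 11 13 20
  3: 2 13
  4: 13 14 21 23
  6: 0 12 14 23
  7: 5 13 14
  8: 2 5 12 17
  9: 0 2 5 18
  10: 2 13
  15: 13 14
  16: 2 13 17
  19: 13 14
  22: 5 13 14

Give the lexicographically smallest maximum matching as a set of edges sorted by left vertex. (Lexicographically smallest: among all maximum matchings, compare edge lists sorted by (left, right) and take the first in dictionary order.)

Lex-smallest maximum matching: {(1,11), (3,2), (4,21), (6,0), (7,5), (8,12), (9,18), (10,13), (15,14), (16,17)}

|M| = 10 (so the lex-smallest maximum matching has 10 edges)
process left vertices in ascending order; for each, take the smallest-labelled available neighbour that still permits 10 edges overall, or leave it unmatched if none does
lex-smallest matching: {1-11, 3-2, 4-21, 6-0, 7-5, 8-12, 9-18, 10-13, 15-14, 16-17}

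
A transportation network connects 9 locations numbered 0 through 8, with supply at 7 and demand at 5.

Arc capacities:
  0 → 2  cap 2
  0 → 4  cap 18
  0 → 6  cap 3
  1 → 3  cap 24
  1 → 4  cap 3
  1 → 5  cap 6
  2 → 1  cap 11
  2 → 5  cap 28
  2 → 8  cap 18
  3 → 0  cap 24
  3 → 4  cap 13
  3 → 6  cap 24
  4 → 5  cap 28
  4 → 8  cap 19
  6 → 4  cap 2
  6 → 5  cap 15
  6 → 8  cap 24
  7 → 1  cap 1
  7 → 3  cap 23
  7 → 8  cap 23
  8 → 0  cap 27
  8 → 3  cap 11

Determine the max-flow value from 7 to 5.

Maximum flow value: 46

augment #1: 7→1→5 bottleneck 1, total now 1
augment #2: 7→3→4→5 bottleneck 13, total now 14
augment #3: 7→3→6→5 bottleneck 10, total now 24
augment #4: 7→8→0→2→5 bottleneck 2, total now 26
augment #5: 7→8→0→4→5 bottleneck 15, total now 41
augment #6: 7→8→0→6→5 bottleneck 3, total now 44
augment #7: 7→8→3→6→5 bottleneck 2, total now 46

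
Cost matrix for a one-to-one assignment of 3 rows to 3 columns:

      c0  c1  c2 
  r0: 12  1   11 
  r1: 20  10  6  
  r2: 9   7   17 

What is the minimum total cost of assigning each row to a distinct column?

optimal assignment: row0→col1 (cost 1), row1→col2 (cost 6), row2→col0 (cost 9)
total = 1 + 6 + 9 = 16

Minimum assignment cost: 16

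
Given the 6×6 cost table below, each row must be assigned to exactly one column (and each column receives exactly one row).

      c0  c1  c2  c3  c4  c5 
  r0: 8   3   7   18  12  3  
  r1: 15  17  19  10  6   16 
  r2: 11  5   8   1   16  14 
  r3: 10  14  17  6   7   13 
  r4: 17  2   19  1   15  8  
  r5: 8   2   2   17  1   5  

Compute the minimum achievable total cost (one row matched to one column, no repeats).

Minimum assignment cost: 24

optimal assignment: row0→col5 (cost 3), row1→col4 (cost 6), row2→col3 (cost 1), row3→col0 (cost 10), row4→col1 (cost 2), row5→col2 (cost 2)
total = 3 + 6 + 1 + 10 + 2 + 2 = 24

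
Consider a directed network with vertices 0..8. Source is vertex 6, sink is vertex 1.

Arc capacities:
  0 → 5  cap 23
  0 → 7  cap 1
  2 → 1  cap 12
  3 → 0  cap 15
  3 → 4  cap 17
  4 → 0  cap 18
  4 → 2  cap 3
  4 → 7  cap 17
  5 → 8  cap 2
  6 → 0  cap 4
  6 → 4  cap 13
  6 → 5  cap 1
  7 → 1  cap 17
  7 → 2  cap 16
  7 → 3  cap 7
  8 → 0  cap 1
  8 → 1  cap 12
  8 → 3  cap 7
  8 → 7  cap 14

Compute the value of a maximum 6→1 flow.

Maximum flow value: 16

augment #1: 6→0→7→1 bottleneck 1, total now 1
augment #2: 6→4→2→1 bottleneck 3, total now 4
augment #3: 6→4→7→1 bottleneck 10, total now 14
augment #4: 6→5→8→1 bottleneck 1, total now 15
augment #5: 6→0→5→8→1 bottleneck 1, total now 16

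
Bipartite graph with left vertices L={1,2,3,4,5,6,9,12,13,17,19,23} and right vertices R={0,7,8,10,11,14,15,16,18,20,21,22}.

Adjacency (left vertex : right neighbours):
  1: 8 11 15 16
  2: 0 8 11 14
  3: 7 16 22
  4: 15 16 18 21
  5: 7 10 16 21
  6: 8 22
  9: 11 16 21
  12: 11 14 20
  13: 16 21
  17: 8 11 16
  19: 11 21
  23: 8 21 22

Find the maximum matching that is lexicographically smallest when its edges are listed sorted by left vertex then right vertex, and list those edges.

Lex-smallest maximum matching: {(1,15), (2,0), (3,7), (4,18), (5,10), (6,8), (9,11), (12,14), (13,16), (19,21), (23,22)}

|M| = 11 (so the lex-smallest maximum matching has 11 edges)
process left vertices in ascending order; for each, take the smallest-labelled available neighbour that still permits 11 edges overall, or leave it unmatched if none does
lex-smallest matching: {1-15, 2-0, 3-7, 4-18, 5-10, 6-8, 9-11, 12-14, 13-16, 19-21, 23-22}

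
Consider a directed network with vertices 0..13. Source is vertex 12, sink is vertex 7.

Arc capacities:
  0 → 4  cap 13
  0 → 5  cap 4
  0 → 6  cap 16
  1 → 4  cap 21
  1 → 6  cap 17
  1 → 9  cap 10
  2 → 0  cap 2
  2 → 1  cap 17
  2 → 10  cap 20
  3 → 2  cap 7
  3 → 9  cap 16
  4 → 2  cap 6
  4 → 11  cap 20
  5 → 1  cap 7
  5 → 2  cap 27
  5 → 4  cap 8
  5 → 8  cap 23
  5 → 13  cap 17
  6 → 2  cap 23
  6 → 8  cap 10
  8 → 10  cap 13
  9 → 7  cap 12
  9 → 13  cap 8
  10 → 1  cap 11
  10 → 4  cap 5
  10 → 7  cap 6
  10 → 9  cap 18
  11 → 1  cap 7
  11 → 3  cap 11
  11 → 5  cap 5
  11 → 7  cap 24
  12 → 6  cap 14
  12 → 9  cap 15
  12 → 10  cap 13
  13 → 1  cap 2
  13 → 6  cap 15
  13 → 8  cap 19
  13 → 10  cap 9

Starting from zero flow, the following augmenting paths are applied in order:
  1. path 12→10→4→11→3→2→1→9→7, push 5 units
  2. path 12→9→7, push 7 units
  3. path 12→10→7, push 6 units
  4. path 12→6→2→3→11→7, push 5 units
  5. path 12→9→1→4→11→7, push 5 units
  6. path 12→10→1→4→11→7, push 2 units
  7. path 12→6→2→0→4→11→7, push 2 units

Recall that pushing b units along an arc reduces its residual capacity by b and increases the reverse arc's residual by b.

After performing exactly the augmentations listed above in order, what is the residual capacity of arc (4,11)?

after path 1 (12→10→4→11→3→2→1→9→7, push 5): res(4,11)=15
after path 2 (12→9→7, push 7): res(4,11)=15
after path 3 (12→10→7, push 6): res(4,11)=15
after path 4 (12→6→2→3→11→7, push 5): res(4,11)=15
after path 5 (12→9→1→4→11→7, push 5): res(4,11)=10
after path 6 (12→10→1→4→11→7, push 2): res(4,11)=8
after path 7 (12→6→2→0→4→11→7, push 2): res(4,11)=6

Residual capacity of (4,11): 6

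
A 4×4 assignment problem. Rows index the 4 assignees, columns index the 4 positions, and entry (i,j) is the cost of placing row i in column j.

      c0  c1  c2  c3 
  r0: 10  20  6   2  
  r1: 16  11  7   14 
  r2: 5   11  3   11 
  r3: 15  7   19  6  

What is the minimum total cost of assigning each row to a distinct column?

Minimum assignment cost: 21

optimal assignment: row0→col3 (cost 2), row1→col2 (cost 7), row2→col0 (cost 5), row3→col1 (cost 7)
total = 2 + 7 + 5 + 7 = 21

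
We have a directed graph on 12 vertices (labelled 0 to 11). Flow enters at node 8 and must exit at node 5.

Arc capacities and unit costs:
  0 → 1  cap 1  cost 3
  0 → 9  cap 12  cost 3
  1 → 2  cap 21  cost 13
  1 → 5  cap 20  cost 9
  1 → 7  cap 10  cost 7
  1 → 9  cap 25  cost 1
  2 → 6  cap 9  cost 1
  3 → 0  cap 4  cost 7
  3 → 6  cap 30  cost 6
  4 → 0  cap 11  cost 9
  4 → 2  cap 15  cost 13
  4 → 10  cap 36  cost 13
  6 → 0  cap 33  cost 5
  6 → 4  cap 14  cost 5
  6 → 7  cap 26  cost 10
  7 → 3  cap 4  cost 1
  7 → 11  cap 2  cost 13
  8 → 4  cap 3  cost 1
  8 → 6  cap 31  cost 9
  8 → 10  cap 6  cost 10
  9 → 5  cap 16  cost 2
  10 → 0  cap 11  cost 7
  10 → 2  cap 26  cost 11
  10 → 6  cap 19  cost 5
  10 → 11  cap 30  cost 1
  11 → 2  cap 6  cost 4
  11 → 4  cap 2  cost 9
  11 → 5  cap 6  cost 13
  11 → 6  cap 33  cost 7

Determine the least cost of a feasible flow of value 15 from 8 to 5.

shortest-cost path #1: 8→4→0→9→5 push 3 @ unit cost 15 (adds 45)
shortest-cost path #2: 8→6→0→9→5 push 9 @ unit cost 19 (adds 171)
shortest-cost path #3: 8→6→0→1→9→5 push 1 @ unit cost 20 (adds 20)
shortest-cost path #4: 8→10→11→5 push 2 @ unit cost 24 (adds 48)
total cost = 284

Minimum cost for 15 units: 284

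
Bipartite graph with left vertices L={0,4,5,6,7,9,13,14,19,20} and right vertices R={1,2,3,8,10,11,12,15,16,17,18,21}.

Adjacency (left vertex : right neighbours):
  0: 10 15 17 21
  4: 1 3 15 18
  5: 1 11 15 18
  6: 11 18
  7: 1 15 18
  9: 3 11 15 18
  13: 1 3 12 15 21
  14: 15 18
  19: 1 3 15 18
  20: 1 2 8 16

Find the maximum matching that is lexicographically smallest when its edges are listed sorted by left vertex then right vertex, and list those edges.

|M| = 8 (so the lex-smallest maximum matching has 8 edges)
process left vertices in ascending order; for each, take the smallest-labelled available neighbour that still permits 8 edges overall, or leave it unmatched if none does
lex-smallest matching: {0-10, 4-1, 5-11, 6-18, 7-15, 9-3, 13-12, 20-2}

Lex-smallest maximum matching: {(0,10), (4,1), (5,11), (6,18), (7,15), (9,3), (13,12), (20,2)}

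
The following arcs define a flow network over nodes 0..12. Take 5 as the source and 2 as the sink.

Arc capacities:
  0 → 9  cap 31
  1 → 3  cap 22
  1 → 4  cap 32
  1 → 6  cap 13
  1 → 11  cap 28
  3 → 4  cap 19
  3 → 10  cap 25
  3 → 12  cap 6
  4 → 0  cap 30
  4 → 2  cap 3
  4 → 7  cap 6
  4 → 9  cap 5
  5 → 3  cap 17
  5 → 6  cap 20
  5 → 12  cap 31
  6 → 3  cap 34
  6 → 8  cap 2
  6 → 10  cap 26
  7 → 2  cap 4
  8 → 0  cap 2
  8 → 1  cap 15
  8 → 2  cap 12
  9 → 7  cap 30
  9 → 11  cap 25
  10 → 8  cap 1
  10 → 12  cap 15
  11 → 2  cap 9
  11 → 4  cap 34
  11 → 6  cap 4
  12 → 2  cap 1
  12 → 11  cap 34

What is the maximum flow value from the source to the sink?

augment #1: 5→12→2 bottleneck 1, total now 1
augment #2: 5→3→4→2 bottleneck 3, total now 4
augment #3: 5→6→8→2 bottleneck 2, total now 6
augment #4: 5→12→11→2 bottleneck 9, total now 15
augment #5: 5→3→4→7→2 bottleneck 4, total now 19
augment #6: 5→3→10→8→2 bottleneck 1, total now 20

Maximum flow value: 20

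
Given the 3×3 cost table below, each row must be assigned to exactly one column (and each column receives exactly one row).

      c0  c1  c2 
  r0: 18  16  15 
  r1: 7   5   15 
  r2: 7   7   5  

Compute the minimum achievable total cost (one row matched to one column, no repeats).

Minimum assignment cost: 27

optimal assignment: row0→col2 (cost 15), row1→col1 (cost 5), row2→col0 (cost 7)
total = 15 + 5 + 7 = 27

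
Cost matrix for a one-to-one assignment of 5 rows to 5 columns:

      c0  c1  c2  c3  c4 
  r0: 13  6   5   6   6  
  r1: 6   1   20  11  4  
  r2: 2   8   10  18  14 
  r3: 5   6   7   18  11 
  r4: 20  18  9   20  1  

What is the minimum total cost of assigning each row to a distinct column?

Minimum assignment cost: 17

optimal assignment: row0→col3 (cost 6), row1→col1 (cost 1), row2→col0 (cost 2), row3→col2 (cost 7), row4→col4 (cost 1)
total = 6 + 1 + 2 + 7 + 1 = 17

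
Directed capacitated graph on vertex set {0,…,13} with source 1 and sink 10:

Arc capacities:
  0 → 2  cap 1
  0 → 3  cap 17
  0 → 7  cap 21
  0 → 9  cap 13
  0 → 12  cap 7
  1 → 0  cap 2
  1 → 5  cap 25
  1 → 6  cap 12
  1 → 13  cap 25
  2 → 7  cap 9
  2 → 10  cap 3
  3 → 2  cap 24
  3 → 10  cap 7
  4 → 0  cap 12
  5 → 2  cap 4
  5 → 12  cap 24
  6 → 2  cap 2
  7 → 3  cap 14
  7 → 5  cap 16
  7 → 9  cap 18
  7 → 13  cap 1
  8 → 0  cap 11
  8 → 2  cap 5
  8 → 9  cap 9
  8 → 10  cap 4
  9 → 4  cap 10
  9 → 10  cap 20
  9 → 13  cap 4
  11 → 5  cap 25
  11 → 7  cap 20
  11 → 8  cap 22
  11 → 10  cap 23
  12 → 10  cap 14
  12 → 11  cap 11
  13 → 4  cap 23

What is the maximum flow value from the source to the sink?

Maximum flow value: 41

augment #1: 1→0→2→10 bottleneck 1, total now 1
augment #2: 1→0→3→10 bottleneck 1, total now 2
augment #3: 1→5→2→10 bottleneck 2, total now 4
augment #4: 1→5→12→10 bottleneck 14, total now 18
augment #5: 1→5→12→11→10 bottleneck 9, total now 27
augment #6: 1→6→2→0→3→10 bottleneck 1, total now 28
augment #7: 1→6→2→7→3→10 bottleneck 1, total now 29
augment #8: 1→13→4→0→3→10 bottleneck 4, total now 33
augment #9: 1→13→4→0→9→10 bottleneck 8, total now 41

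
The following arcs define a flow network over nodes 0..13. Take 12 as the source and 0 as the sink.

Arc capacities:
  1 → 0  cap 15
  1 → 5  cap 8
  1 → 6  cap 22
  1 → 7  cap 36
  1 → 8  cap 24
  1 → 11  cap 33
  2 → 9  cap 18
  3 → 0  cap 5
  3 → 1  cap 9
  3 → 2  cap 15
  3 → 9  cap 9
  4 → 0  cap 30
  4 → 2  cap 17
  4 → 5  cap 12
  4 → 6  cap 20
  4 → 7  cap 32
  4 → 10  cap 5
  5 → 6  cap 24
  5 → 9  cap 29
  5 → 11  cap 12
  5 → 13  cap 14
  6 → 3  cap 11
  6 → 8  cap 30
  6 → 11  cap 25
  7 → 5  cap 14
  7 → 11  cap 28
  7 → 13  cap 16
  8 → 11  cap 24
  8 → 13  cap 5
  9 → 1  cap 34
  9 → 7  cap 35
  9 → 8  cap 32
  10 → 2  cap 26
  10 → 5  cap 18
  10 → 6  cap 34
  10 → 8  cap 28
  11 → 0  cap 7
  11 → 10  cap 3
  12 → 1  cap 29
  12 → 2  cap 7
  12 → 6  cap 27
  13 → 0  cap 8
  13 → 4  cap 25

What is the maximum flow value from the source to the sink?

augment #1: 12→1→0 bottleneck 15, total now 15
augment #2: 12→1→11→0 bottleneck 7, total now 22
augment #3: 12→6→3→0 bottleneck 5, total now 27
augment #4: 12→1→5→13→0 bottleneck 7, total now 34
augment #5: 12→6→8→13→0 bottleneck 1, total now 35
augment #6: 12→6→8→13→4→0 bottleneck 4, total now 39
augment #7: 12→2→9→7→13→4→0 bottleneck 7, total now 46
augment #8: 12→6→3→1→5→13→4→0 bottleneck 1, total now 47
augment #9: 12→6→3→1→7→13→4→0 bottleneck 5, total now 52
augment #10: 12→6→11→1→7→13→4→0 bottleneck 4, total now 56
augment #11: 12→6→11→10→5→13→4→0 bottleneck 3, total now 59
augment #12: 12→6→11→1→7→5→13→4→0 bottleneck 1, total now 60

Maximum flow value: 60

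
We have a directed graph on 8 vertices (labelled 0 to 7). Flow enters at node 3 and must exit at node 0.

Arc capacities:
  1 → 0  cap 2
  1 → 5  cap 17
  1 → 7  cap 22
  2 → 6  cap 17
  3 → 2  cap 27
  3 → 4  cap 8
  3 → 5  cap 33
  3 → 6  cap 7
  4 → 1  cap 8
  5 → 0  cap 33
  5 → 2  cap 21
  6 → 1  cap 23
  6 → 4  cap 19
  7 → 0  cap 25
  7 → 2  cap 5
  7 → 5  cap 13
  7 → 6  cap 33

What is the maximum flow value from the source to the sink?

Maximum flow value: 57

augment #1: 3→5→0 bottleneck 33, total now 33
augment #2: 3→4→1→0 bottleneck 2, total now 35
augment #3: 3→4→1→7→0 bottleneck 6, total now 41
augment #4: 3→6→1→7→0 bottleneck 7, total now 48
augment #5: 3→2→6→1→7→0 bottleneck 9, total now 57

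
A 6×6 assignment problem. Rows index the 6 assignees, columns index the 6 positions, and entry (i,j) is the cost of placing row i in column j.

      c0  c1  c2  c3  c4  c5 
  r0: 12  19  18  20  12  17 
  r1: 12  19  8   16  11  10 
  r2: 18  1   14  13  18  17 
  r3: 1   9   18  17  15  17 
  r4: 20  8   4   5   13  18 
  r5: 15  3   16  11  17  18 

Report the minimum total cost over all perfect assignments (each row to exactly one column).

Minimum assignment cost: 39

optimal assignment: row0→col4 (cost 12), row1→col5 (cost 10), row2→col1 (cost 1), row3→col0 (cost 1), row4→col2 (cost 4), row5→col3 (cost 11)
total = 12 + 10 + 1 + 1 + 4 + 11 = 39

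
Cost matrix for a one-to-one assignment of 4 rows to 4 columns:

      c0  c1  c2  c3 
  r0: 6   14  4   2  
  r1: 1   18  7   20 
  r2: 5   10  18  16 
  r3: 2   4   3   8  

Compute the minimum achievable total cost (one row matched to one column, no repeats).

Minimum assignment cost: 16

optimal assignment: row0→col3 (cost 2), row1→col0 (cost 1), row2→col1 (cost 10), row3→col2 (cost 3)
total = 2 + 1 + 10 + 3 = 16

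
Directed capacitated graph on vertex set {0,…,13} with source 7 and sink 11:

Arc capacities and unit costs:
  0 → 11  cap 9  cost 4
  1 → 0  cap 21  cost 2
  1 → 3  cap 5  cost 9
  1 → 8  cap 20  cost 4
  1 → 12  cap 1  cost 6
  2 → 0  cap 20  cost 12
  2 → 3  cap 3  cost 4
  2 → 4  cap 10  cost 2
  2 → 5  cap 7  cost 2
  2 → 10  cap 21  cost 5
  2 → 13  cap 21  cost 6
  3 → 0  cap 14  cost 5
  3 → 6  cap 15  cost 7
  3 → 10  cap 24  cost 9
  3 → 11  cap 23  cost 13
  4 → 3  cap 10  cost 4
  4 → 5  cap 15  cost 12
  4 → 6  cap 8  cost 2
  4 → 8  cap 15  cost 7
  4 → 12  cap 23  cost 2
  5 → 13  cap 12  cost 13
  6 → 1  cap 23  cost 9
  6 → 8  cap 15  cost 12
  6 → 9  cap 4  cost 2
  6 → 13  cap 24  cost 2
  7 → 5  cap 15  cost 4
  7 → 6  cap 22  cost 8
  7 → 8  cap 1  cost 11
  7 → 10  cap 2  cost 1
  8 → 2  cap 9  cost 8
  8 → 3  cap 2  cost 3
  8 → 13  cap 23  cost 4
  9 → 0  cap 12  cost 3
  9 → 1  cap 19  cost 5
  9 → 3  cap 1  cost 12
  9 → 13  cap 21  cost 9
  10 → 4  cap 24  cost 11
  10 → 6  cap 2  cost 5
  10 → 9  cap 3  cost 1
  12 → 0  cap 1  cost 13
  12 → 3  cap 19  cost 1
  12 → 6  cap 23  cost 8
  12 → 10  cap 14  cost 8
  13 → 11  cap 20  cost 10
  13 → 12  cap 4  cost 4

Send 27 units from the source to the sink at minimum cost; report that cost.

shortest-cost path #1: 7→10→9→0→11 push 2 @ unit cost 9 (adds 18)
shortest-cost path #2: 7→6→9→0→11 push 4 @ unit cost 17 (adds 68)
shortest-cost path #3: 7→6→13→11 push 18 @ unit cost 20 (adds 360)
shortest-cost path #4: 7→8→3→0→11 push 1 @ unit cost 23 (adds 23)
shortest-cost path #5: 7→5→13→11 push 2 @ unit cost 27 (adds 54)
total cost = 523

Minimum cost for 27 units: 523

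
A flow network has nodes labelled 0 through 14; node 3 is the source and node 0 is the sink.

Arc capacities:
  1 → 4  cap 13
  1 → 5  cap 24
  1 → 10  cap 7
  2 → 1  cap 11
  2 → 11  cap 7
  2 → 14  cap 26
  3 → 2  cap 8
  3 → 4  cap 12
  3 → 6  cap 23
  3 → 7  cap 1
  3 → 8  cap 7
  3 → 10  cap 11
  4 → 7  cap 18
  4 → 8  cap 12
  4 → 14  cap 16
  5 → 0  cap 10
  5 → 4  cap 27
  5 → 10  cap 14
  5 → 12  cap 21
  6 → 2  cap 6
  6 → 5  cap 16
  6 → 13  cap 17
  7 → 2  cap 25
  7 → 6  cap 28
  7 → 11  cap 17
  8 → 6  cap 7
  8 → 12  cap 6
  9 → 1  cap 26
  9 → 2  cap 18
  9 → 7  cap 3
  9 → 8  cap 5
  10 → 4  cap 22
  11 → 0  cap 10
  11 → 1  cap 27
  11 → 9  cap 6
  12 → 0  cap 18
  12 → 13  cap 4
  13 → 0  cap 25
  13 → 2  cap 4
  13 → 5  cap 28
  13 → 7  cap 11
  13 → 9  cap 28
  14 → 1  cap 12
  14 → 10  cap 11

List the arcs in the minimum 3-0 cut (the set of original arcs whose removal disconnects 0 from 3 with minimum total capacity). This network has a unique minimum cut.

augment #1: 3→2→11→0 push 7
augment #2: 3→6→5→0 push 10
augment #3: 3→6→13→0 push 13
augment #4: 3→7→11→0 push 1
augment #5: 3→8→12→0 push 6
augment #6: 3→4→7→11→0 push 2
augment #7: 3→8→6→13→0 push 1
augment #8: 3→2→1→5→12→0 push 1
augment #9: 3→4→7→6→13→0 push 3
augment #10: 3→4→7→6→5→12→0 push 6
augment #11: 3→4→14→1→5→12→0 push 1
augment #12: 3→10→4→14→1→5→12→0 push 4
augment #13: 3→10→4→14→1→5→12→13→0 push 4
max flow = 59; residual-reachable set from 3 gives S-side
cut edges (S→T): {(5,0), (6,13), (11,0), (12,0), (12,13)} total cap 59

Min-cut arcs: {(5,0), (6,13), (11,0), (12,0), (12,13)} (total capacity 59)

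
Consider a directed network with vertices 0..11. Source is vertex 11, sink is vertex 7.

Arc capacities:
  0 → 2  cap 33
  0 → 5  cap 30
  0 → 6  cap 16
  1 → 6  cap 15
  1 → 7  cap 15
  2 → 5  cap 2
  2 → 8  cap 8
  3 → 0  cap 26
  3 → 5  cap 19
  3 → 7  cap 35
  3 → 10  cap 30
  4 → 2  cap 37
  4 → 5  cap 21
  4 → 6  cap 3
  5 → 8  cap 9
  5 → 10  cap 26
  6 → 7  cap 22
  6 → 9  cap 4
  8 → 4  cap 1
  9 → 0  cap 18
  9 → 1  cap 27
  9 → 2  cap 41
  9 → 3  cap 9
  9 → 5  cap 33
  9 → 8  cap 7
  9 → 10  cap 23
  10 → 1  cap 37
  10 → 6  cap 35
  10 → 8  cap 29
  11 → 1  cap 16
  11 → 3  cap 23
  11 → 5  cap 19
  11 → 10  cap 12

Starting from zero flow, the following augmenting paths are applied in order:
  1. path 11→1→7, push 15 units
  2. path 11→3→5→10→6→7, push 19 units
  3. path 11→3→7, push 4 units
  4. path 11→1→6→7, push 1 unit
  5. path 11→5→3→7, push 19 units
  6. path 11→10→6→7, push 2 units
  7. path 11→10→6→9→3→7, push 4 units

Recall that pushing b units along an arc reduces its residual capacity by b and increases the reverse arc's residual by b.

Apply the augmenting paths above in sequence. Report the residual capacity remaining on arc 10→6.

Residual capacity of (10,6): 10

after path 1 (11→1→7, push 15): res(10,6)=35
after path 2 (11→3→5→10→6→7, push 19): res(10,6)=16
after path 3 (11→3→7, push 4): res(10,6)=16
after path 4 (11→1→6→7, push 1): res(10,6)=16
after path 5 (11→5→3→7, push 19): res(10,6)=16
after path 6 (11→10→6→7, push 2): res(10,6)=14
after path 7 (11→10→6→9→3→7, push 4): res(10,6)=10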